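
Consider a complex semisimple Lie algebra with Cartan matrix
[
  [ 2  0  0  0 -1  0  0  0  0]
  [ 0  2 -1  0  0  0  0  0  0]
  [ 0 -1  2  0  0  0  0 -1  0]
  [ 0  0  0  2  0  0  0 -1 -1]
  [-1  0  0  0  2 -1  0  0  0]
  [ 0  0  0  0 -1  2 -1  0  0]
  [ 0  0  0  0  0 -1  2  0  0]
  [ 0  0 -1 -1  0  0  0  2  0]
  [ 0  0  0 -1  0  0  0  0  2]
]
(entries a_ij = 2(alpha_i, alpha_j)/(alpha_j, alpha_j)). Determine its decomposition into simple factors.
A_4 (sl(5)) + A_5 (sl(6))

The diagram associated to this matrix has two connected components: the simple roots {alpha_1, alpha_5, alpha_6, alpha_7} form a chain of 4 nodes with single edges (A_4), and {alpha_2, alpha_3, alpha_4, alpha_8, alpha_9} form a chain of 5 nodes with single edges (A_5). A semisimple Lie algebra decomposes uniquely as the direct sum of simple ideals, one per connected component of its Dynkin diagram, so g ≅ A_4 ⊕ A_5 (dimension 24 + 35 = 59).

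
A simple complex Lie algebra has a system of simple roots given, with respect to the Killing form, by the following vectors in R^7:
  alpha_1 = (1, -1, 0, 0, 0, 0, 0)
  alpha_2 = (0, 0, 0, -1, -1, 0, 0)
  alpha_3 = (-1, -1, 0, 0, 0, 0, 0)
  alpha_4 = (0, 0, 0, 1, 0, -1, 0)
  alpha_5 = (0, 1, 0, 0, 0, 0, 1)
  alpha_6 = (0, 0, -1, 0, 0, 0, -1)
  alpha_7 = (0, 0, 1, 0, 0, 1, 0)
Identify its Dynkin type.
D_7

Compute the Cartan integers a_ij = 2(alpha_i, alpha_j)/(alpha_j, alpha_j); the resulting 7x7 Cartan matrix is
[[2, 0, 0, 0, -1, 0, 0], [0, 2, 0, -1, 0, 0, 0], [0, 0, 2, 0, -1, 0, 0], [0, -1, 0, 2, 0, 0, -1], [-1, 0, -1, 0, 2, -1, 0], [0, 0, 0, 0, -1, 2, -1], [0, 0, 0, -1, 0, -1, 2]].
All simple roots have the same length, so the diagram is simply laced. The associated Dynkin diagram is a chain of 5 nodes with a fork of two nodes at one end (D_7), so the type is D_7 (the algebra so(14)).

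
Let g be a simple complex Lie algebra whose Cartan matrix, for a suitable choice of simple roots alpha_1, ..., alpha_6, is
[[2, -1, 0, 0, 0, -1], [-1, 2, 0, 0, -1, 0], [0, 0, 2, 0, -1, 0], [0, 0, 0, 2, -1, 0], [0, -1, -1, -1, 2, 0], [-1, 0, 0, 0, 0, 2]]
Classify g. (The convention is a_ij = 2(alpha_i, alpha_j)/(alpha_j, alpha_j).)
The matrix has rank 6 with 2's on the diagonal. Reading the off-diagonal entries as Dynkin edges (a single edge where a_ij = a_ji = -1; a double or triple edge where a_ij * a_ji = 2 or 3), the diagram is a chain of 4 nodes with a fork of two nodes at one end (D_6). One simple-root ordering that puts it in standard form is (alpha_6, alpha_1, alpha_2, alpha_5, alpha_3, alpha_4). So the algebra is type D_6, i.e. so(12).

D_6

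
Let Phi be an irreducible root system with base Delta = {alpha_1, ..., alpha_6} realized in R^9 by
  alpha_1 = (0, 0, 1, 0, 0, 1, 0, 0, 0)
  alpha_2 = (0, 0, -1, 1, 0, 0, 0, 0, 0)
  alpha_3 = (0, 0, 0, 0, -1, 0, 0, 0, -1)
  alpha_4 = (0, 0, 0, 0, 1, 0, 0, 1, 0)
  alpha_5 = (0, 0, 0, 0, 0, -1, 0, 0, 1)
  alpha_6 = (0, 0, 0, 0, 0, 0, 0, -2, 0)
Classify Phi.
type C_6

Compute the Cartan integers a_ij = 2(alpha_i, alpha_j)/(alpha_j, alpha_j); the resulting 6x6 Cartan matrix is
[[2, -1, 0, 0, -1, 0], [-1, 2, 0, 0, 0, 0], [0, 0, 2, -1, -1, 0], [0, 0, -1, 2, 0, -1], [-1, 0, -1, 0, 2, 0], [0, 0, 0, -2, 0, 2]].
The roots have two lengths (squared-length ratio 2:1); the short ones are alpha_{1,2,3,4,5}. The associated Dynkin diagram is a chain of 6 nodes with a double edge at one end; the terminal node there is the unique long simple root (C_6), so the type is C_6 (the algebra sp(12)).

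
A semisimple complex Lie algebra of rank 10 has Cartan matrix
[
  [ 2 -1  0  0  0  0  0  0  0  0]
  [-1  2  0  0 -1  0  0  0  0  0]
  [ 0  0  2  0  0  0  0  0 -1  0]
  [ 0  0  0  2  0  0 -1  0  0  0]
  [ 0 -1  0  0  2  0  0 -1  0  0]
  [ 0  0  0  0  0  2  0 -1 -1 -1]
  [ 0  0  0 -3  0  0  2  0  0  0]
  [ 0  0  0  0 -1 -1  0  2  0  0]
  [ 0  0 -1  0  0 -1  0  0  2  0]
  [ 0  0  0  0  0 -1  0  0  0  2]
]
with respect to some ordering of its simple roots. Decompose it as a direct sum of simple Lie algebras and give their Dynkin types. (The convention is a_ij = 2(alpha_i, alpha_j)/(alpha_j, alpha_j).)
The diagram associated to this matrix has two connected components: the simple roots {alpha_1, alpha_2, alpha_3, alpha_5, alpha_6, alpha_8, alpha_9, alpha_10} form a chain of 7 nodes with one extra node attached to the third node from one end (E_8), and {alpha_4, alpha_7} form two nodes joined by a triple edge (G_2). A semisimple Lie algebra decomposes uniquely as the direct sum of simple ideals, one per connected component of its Dynkin diagram, so g ≅ E_8 ⊕ G_2 (dimension 248 + 14 = 262).

type E_8 ⊕ type G_2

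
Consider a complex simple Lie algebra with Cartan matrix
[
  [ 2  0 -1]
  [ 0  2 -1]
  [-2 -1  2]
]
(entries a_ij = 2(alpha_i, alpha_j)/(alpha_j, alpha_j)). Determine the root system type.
B3

The matrix has rank 3 with 2's on the diagonal. Reading the off-diagonal entries as Dynkin edges (a single edge where a_ij = a_ji = -1; a double or triple edge where a_ij * a_ji = 2 or 3), the diagram is a chain of 3 nodes with a double edge at one end; the terminal node there is the unique short simple root (B_3). One simple-root ordering that puts it in standard form is (alpha_2, alpha_3, alpha_1). So the algebra is type B_3, i.e. so(7).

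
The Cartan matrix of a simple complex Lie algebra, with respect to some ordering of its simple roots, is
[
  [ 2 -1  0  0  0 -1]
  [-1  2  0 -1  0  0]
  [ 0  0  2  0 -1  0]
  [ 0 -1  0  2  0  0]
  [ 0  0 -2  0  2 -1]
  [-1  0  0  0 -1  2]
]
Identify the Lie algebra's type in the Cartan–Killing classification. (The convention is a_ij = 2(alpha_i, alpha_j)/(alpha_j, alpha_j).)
B_6 (so(13))

The matrix has rank 6 with 2's on the diagonal. Reading the off-diagonal entries as Dynkin edges (a single edge where a_ij = a_ji = -1; a double or triple edge where a_ij * a_ji = 2 or 3), the diagram is a chain of 6 nodes with a double edge at one end; the terminal node there is the unique short simple root (B_6). One simple-root ordering that puts it in standard form is (alpha_4, alpha_2, alpha_1, alpha_6, alpha_5, alpha_3). So the algebra is type B_6, i.e. so(13).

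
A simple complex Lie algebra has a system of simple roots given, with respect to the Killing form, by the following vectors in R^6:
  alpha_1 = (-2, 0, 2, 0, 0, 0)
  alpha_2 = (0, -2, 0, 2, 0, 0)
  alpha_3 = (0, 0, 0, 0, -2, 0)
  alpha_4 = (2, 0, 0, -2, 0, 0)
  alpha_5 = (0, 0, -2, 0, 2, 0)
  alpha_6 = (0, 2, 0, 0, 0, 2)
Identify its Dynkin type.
type B_6

Compute the Cartan integers a_ij = 2(alpha_i, alpha_j)/(alpha_j, alpha_j); the resulting 6x6 Cartan matrix is
[[2, 0, 0, -1, -1, 0], [0, 2, 0, -1, 0, -1], [0, 0, 2, 0, -1, 0], [-1, -1, 0, 2, 0, 0], [-1, 0, -2, 0, 2, 0], [0, -1, 0, 0, 0, 2]].
The roots have two lengths (squared-length ratio 2:1); the short ones are alpha_{3}. The associated Dynkin diagram is a chain of 6 nodes with a double edge at one end; the terminal node there is the unique short simple root (B_6), so the type is B_6 (the algebra so(13)).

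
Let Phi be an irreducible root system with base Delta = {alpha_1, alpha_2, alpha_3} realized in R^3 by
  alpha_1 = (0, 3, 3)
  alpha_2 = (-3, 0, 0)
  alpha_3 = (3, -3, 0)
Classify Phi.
B_3 (so(7))

Compute the Cartan integers a_ij = 2(alpha_i, alpha_j)/(alpha_j, alpha_j); the resulting 3x3 Cartan matrix is
[[2, 0, -1], [0, 2, -1], [-1, -2, 2]].
The roots have two lengths (squared-length ratio 2:1); the short ones are alpha_{2}. The associated Dynkin diagram is a chain of 3 nodes with a double edge at one end; the terminal node there is the unique short simple root (B_3), so the type is B_3 (the algebra so(7)).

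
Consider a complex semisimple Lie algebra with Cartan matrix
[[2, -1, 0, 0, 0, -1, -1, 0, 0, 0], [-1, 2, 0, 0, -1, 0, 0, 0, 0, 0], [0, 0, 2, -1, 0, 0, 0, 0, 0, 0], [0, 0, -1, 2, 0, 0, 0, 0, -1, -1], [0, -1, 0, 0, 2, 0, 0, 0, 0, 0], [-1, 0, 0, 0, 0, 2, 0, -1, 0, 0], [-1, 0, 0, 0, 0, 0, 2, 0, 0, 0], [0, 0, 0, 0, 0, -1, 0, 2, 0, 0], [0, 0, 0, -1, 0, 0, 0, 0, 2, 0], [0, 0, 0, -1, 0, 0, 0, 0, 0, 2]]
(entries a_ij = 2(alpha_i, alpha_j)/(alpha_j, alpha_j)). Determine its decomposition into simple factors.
The diagram associated to this matrix has two connected components: the simple roots {alpha_3, alpha_4, alpha_9, alpha_10} form a chain of 2 nodes with a fork of two nodes at one end (D_4), and {alpha_1, alpha_2, alpha_5, alpha_6, alpha_7, alpha_8} form a chain of 5 nodes with one extra node attached to the third node from one end (E_6). A semisimple Lie algebra decomposes uniquely as the direct sum of simple ideals, one per connected component of its Dynkin diagram, so g ≅ D_4 ⊕ E_6 (dimension 28 + 78 = 106).

D_4 (so(8)) ⊕ E_6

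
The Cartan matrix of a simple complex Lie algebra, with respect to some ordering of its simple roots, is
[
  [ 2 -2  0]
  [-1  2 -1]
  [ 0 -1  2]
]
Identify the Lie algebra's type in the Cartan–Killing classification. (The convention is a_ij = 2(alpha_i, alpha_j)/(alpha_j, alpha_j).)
The matrix has rank 3 with 2's on the diagonal. Reading the off-diagonal entries as Dynkin edges (a single edge where a_ij = a_ji = -1; a double or triple edge where a_ij * a_ji = 2 or 3), the diagram is a chain of 3 nodes with a double edge at one end; the terminal node there is the unique long simple root (C_3). One simple-root ordering that puts it in standard form is (alpha_3, alpha_2, alpha_1). So the algebra is type C_3, i.e. sp(6).

C_3 (sp(6))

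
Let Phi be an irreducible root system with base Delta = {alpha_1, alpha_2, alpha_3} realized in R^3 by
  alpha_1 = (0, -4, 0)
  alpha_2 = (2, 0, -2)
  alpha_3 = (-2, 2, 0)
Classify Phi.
Compute the Cartan integers a_ij = 2(alpha_i, alpha_j)/(alpha_j, alpha_j); the resulting 3x3 Cartan matrix is
[[2, 0, -2], [0, 2, -1], [-1, -1, 2]].
The roots have two lengths (squared-length ratio 2:1); the short ones are alpha_{2,3}. The associated Dynkin diagram is a chain of 3 nodes with a double edge at one end; the terminal node there is the unique long simple root (C_3), so the type is C_3 (the algebra sp(6)).

C3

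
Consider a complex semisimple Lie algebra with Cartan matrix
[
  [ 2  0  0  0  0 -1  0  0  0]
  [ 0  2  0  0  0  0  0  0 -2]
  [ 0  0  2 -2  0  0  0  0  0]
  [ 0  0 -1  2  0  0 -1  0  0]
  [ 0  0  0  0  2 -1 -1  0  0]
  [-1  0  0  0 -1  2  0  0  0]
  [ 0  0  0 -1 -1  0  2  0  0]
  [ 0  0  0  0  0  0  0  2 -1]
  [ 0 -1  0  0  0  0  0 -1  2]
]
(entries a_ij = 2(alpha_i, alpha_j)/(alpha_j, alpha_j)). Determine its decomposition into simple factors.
The diagram associated to this matrix has two connected components: the simple roots {alpha_2, alpha_8, alpha_9} form a chain of 3 nodes with a double edge at one end; the terminal node there is the unique long simple root (C_3), and {alpha_1, alpha_3, alpha_4, alpha_5, alpha_6, alpha_7} form a chain of 6 nodes with a double edge at one end; the terminal node there is the unique long simple root (C_6). A semisimple Lie algebra decomposes uniquely as the direct sum of simple ideals, one per connected component of its Dynkin diagram, so g ≅ C_3 ⊕ C_6 (dimension 21 + 78 = 99).

C_3 (sp(6)) + C_6 (sp(12))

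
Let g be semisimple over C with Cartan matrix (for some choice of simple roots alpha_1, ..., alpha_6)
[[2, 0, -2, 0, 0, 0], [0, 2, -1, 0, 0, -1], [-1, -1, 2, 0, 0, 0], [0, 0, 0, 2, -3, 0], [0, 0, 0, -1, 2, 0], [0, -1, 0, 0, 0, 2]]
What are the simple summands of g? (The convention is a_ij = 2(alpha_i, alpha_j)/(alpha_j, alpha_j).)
C_4 (sp(8)) + G_2

The diagram associated to this matrix has two connected components: the simple roots {alpha_1, alpha_2, alpha_3, alpha_6} form a chain of 4 nodes with a double edge at one end; the terminal node there is the unique long simple root (C_4), and {alpha_4, alpha_5} form two nodes joined by a triple edge (G_2). A semisimple Lie algebra decomposes uniquely as the direct sum of simple ideals, one per connected component of its Dynkin diagram, so g ≅ C_4 ⊕ G_2 (dimension 36 + 14 = 50).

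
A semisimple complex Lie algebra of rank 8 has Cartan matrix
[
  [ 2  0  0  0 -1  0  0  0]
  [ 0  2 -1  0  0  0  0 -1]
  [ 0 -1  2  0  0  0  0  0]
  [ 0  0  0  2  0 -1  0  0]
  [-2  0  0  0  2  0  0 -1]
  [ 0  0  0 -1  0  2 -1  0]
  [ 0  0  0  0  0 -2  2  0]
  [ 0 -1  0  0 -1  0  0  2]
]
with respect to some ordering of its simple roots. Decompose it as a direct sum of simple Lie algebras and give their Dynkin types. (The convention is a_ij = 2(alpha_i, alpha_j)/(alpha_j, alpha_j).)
type B_5 ⊕ type C_3

The diagram associated to this matrix has two connected components: the simple roots {alpha_1, alpha_2, alpha_3, alpha_5, alpha_8} form a chain of 5 nodes with a double edge at one end; the terminal node there is the unique short simple root (B_5), and {alpha_4, alpha_6, alpha_7} form a chain of 3 nodes with a double edge at one end; the terminal node there is the unique long simple root (C_3). A semisimple Lie algebra decomposes uniquely as the direct sum of simple ideals, one per connected component of its Dynkin diagram, so g ≅ B_5 ⊕ C_3 (dimension 55 + 21 = 76).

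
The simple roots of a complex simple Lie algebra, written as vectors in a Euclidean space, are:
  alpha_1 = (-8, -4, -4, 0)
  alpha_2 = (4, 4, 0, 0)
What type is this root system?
Compute the Cartan integers a_ij = 2(alpha_i, alpha_j)/(alpha_j, alpha_j); the resulting 2x2 Cartan matrix is
[[2, -3], [-1, 2]].
The roots have two lengths (squared-length ratio 3:1); the short ones are alpha_{2}. The associated Dynkin diagram is two nodes joined by a triple edge (G_2), so the type is G_2.

G2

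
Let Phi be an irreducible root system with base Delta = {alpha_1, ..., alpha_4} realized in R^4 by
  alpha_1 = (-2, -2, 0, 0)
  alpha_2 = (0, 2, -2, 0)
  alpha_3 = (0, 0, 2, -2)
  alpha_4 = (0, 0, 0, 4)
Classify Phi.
C_4 (sp(8))

Compute the Cartan integers a_ij = 2(alpha_i, alpha_j)/(alpha_j, alpha_j); the resulting 4x4 Cartan matrix is
[[2, -1, 0, 0], [-1, 2, -1, 0], [0, -1, 2, -1], [0, 0, -2, 2]].
The roots have two lengths (squared-length ratio 2:1); the short ones are alpha_{1,2,3}. The associated Dynkin diagram is a chain of 4 nodes with a double edge at one end; the terminal node there is the unique long simple root (C_4), so the type is C_4 (the algebra sp(8)).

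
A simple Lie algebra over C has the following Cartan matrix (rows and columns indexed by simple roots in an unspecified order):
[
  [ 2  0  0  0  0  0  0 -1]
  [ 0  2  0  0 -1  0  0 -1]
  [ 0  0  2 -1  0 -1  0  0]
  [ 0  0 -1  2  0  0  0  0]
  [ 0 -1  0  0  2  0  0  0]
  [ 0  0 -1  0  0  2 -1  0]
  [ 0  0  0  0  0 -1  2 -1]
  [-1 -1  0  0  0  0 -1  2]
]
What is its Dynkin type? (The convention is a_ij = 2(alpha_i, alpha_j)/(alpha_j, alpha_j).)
The matrix has rank 8 with 2's on the diagonal. Reading the off-diagonal entries as Dynkin edges (a single edge where a_ij = a_ji = -1; a double or triple edge where a_ij * a_ji = 2 or 3), the diagram is a chain of 7 nodes with one extra node attached to the third node from one end (E_8). One simple-root ordering that puts it in standard form is (alpha_5, alpha_1, alpha_2, alpha_8, alpha_7, alpha_6, alpha_3, alpha_4). So the algebra is type E_8.

E_8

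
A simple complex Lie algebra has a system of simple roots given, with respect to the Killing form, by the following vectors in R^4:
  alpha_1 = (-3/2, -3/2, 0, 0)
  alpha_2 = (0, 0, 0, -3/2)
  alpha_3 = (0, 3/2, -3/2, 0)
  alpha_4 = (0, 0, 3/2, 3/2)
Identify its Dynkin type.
Compute the Cartan integers a_ij = 2(alpha_i, alpha_j)/(alpha_j, alpha_j); the resulting 4x4 Cartan matrix is
[[2, 0, -1, 0], [0, 2, 0, -1], [-1, 0, 2, -1], [0, -2, -1, 2]].
The roots have two lengths (squared-length ratio 2:1); the short ones are alpha_{2}. The associated Dynkin diagram is a chain of 4 nodes with a double edge at one end; the terminal node there is the unique short simple root (B_4), so the type is B_4 (the algebra so(9)).

B_4 (so(9))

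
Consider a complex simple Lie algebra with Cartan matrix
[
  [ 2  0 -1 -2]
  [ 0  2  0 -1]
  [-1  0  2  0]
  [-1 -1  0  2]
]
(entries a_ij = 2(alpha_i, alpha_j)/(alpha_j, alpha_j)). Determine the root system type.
The matrix has rank 4 with 2's on the diagonal. Reading the off-diagonal entries as Dynkin edges (a single edge where a_ij = a_ji = -1; a double or triple edge where a_ij * a_ji = 2 or 3), the diagram is a chain of 4 nodes with a double edge between the middle two (F_4). One simple-root ordering that puts it in standard form is (alpha_3, alpha_1, alpha_4, alpha_2). So the algebra is type F_4.

type F_4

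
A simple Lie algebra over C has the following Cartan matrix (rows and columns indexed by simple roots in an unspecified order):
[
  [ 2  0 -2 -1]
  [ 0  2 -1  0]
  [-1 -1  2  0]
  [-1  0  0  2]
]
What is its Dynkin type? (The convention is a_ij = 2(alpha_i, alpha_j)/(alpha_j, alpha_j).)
F_4

The matrix has rank 4 with 2's on the diagonal. Reading the off-diagonal entries as Dynkin edges (a single edge where a_ij = a_ji = -1; a double or triple edge where a_ij * a_ji = 2 or 3), the diagram is a chain of 4 nodes with a double edge between the middle two (F_4). One simple-root ordering that puts it in standard form is (alpha_4, alpha_1, alpha_3, alpha_2). So the algebra is type F_4.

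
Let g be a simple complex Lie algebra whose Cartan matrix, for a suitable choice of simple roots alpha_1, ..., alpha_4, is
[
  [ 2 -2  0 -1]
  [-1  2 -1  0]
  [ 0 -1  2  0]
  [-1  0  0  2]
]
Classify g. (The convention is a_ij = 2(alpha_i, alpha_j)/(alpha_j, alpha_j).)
F_4

The matrix has rank 4 with 2's on the diagonal. Reading the off-diagonal entries as Dynkin edges (a single edge where a_ij = a_ji = -1; a double or triple edge where a_ij * a_ji = 2 or 3), the diagram is a chain of 4 nodes with a double edge between the middle two (F_4). One simple-root ordering that puts it in standard form is (alpha_4, alpha_1, alpha_2, alpha_3). So the algebra is type F_4.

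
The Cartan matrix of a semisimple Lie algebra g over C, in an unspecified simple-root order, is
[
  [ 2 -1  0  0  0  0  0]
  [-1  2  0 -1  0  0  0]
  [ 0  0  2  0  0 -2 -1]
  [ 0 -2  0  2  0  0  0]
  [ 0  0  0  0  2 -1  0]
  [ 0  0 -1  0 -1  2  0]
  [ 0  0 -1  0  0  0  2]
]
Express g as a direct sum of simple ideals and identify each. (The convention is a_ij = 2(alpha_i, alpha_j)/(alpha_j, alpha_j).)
The diagram associated to this matrix has two connected components: the simple roots {alpha_1, alpha_2, alpha_4} form a chain of 3 nodes with a double edge at one end; the terminal node there is the unique long simple root (C_3), and {alpha_3, alpha_5, alpha_6, alpha_7} form a chain of 4 nodes with a double edge between the middle two (F_4). A semisimple Lie algebra decomposes uniquely as the direct sum of simple ideals, one per connected component of its Dynkin diagram, so g ≅ C_3 ⊕ F_4 (dimension 21 + 52 = 73).

C3 ⊕ F4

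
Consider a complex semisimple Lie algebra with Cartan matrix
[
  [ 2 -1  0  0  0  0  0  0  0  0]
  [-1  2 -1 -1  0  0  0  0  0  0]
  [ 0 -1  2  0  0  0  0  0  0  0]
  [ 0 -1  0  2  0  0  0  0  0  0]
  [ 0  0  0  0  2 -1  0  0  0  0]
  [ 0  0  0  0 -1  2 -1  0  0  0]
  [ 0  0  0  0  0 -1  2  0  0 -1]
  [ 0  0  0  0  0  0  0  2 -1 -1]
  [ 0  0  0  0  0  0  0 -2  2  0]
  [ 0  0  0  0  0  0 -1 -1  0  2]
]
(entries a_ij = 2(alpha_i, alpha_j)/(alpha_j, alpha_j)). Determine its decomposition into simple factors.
type C_6 + type D_4

The diagram associated to this matrix has two connected components: the simple roots {alpha_5, alpha_6, alpha_7, alpha_8, alpha_9, alpha_10} form a chain of 6 nodes with a double edge at one end; the terminal node there is the unique long simple root (C_6), and {alpha_1, alpha_2, alpha_3, alpha_4} form a chain of 2 nodes with a fork of two nodes at one end (D_4). A semisimple Lie algebra decomposes uniquely as the direct sum of simple ideals, one per connected component of its Dynkin diagram, so g ≅ C_6 ⊕ D_4 (dimension 78 + 28 = 106).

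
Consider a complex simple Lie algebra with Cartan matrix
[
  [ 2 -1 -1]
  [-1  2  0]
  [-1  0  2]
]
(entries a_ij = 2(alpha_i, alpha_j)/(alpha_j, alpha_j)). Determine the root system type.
The matrix has rank 3 with 2's on the diagonal. Reading the off-diagonal entries as Dynkin edges (a single edge where a_ij = a_ji = -1; a double or triple edge where a_ij * a_ji = 2 or 3), the diagram is a chain of 3 nodes with single edges (A_3). One simple-root ordering that puts it in standard form is (alpha_3, alpha_1, alpha_2). So the algebra is type A_3, i.e. sl(4).

A3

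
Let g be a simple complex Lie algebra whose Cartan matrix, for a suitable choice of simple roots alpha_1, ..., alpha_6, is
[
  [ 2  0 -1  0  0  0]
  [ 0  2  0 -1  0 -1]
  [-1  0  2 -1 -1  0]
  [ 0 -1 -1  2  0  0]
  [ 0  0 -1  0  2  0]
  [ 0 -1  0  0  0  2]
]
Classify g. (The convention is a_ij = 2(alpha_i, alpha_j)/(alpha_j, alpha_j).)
D6

The matrix has rank 6 with 2's on the diagonal. Reading the off-diagonal entries as Dynkin edges (a single edge where a_ij = a_ji = -1; a double or triple edge where a_ij * a_ji = 2 or 3), the diagram is a chain of 4 nodes with a fork of two nodes at one end (D_6). One simple-root ordering that puts it in standard form is (alpha_6, alpha_2, alpha_4, alpha_3, alpha_5, alpha_1). So the algebra is type D_6, i.e. so(12).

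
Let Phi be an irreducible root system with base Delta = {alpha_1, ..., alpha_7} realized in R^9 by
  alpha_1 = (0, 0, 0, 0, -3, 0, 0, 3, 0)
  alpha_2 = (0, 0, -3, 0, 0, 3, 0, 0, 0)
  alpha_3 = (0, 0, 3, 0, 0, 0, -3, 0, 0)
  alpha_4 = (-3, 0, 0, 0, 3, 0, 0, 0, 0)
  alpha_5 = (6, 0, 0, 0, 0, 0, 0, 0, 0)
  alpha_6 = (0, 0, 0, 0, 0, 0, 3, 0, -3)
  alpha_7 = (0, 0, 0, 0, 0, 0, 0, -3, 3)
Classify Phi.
Compute the Cartan integers a_ij = 2(alpha_i, alpha_j)/(alpha_j, alpha_j); the resulting 7x7 Cartan matrix is
[[2, 0, 0, -1, 0, 0, -1], [0, 2, -1, 0, 0, 0, 0], [0, -1, 2, 0, 0, -1, 0], [-1, 0, 0, 2, -1, 0, 0], [0, 0, 0, -2, 2, 0, 0], [0, 0, -1, 0, 0, 2, -1], [-1, 0, 0, 0, 0, -1, 2]].
The roots have two lengths (squared-length ratio 2:1); the short ones are alpha_{1,2,3,4,6,7}. The associated Dynkin diagram is a chain of 7 nodes with a double edge at one end; the terminal node there is the unique long simple root (C_7), so the type is C_7 (the algebra sp(14)).

C_7 (sp(14))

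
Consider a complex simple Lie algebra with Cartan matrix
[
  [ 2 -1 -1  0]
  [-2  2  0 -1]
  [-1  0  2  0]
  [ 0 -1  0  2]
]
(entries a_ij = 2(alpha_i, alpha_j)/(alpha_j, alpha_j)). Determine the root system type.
The matrix has rank 4 with 2's on the diagonal. Reading the off-diagonal entries as Dynkin edges (a single edge where a_ij = a_ji = -1; a double or triple edge where a_ij * a_ji = 2 or 3), the diagram is a chain of 4 nodes with a double edge between the middle two (F_4). One simple-root ordering that puts it in standard form is (alpha_4, alpha_2, alpha_1, alpha_3). So the algebra is type F_4.

F_4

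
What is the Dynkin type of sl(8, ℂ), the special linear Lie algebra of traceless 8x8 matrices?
This is sl(8), which has dimension 8^2 - 1 = 63 and rank 8 - 1 = 7 (a Cartan subalgebra is the diagonal traceless matrices). In the classification of classical Lie algebras, the special linear algebra sl(n+1) has type A_n; here n = 7, so the Dynkin diagram is a chain of 7 nodes with single edges (A_7). Hence the type is A_7.

type A_7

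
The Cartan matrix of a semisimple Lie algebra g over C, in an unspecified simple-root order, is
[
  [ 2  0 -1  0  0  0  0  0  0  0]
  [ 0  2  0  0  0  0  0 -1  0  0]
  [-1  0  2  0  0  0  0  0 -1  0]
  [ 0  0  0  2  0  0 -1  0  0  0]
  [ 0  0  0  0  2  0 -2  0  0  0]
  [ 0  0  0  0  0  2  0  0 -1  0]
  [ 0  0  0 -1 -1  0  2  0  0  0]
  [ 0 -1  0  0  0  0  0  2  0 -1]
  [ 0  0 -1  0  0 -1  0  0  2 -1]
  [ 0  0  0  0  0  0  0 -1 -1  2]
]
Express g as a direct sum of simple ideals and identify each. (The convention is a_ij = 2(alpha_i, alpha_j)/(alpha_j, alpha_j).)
type C_3 + type E_7

The diagram associated to this matrix has two connected components: the simple roots {alpha_4, alpha_5, alpha_7} form a chain of 3 nodes with a double edge at one end; the terminal node there is the unique long simple root (C_3), and {alpha_1, alpha_2, alpha_3, alpha_6, alpha_8, alpha_9, alpha_10} form a chain of 6 nodes with one extra node attached to the third node from one end (E_7). A semisimple Lie algebra decomposes uniquely as the direct sum of simple ideals, one per connected component of its Dynkin diagram, so g ≅ C_3 ⊕ E_7 (dimension 21 + 133 = 154).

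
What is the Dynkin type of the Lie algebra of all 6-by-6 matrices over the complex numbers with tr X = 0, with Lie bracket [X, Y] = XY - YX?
This is sl(6), which has dimension 6^2 - 1 = 35 and rank 6 - 1 = 5 (a Cartan subalgebra is the diagonal traceless matrices). In the classification of classical Lie algebras, the special linear algebra sl(n+1) has type A_n; here n = 5, so the Dynkin diagram is a chain of 5 nodes with single edges (A_5). Hence the type is A_5.

A_5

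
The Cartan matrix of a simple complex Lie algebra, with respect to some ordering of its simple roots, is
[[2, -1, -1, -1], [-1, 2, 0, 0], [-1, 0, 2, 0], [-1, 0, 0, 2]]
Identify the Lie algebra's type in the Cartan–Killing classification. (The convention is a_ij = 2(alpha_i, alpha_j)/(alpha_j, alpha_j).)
The matrix has rank 4 with 2's on the diagonal. Reading the off-diagonal entries as Dynkin edges (a single edge where a_ij = a_ji = -1; a double or triple edge where a_ij * a_ji = 2 or 3), the diagram is a chain of 2 nodes with a fork of two nodes at one end (D_4). One simple-root ordering that puts it in standard form is (alpha_3, alpha_1, alpha_4, alpha_2). So the algebra is type D_4, i.e. so(8).

D4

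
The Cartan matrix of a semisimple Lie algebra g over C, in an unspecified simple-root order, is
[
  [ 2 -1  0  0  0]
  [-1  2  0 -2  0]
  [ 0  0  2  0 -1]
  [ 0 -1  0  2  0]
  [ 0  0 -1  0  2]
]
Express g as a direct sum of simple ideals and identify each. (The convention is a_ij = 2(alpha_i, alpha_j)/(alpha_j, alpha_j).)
type A_2 + type B_3

The diagram associated to this matrix has two connected components: the simple roots {alpha_3, alpha_5} form a chain of 2 nodes with single edges (A_2), and {alpha_1, alpha_2, alpha_4} form a chain of 3 nodes with a double edge at one end; the terminal node there is the unique short simple root (B_3). A semisimple Lie algebra decomposes uniquely as the direct sum of simple ideals, one per connected component of its Dynkin diagram, so g ≅ A_2 ⊕ B_3 (dimension 8 + 21 = 29).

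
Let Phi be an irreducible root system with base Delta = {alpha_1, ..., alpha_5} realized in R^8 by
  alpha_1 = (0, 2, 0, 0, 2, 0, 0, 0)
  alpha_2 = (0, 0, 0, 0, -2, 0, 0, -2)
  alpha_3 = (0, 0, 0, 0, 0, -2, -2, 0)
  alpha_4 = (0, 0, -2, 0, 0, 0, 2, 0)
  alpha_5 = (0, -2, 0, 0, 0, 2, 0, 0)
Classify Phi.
Compute the Cartan integers a_ij = 2(alpha_i, alpha_j)/(alpha_j, alpha_j); the resulting 5x5 Cartan matrix is
[[2, -1, 0, 0, -1], [-1, 2, 0, 0, 0], [0, 0, 2, -1, -1], [0, 0, -1, 2, 0], [-1, 0, -1, 0, 2]].
All simple roots have the same length, so the diagram is simply laced. The associated Dynkin diagram is a chain of 5 nodes with single edges (A_5), so the type is A_5 (the algebra sl(6)).

A_5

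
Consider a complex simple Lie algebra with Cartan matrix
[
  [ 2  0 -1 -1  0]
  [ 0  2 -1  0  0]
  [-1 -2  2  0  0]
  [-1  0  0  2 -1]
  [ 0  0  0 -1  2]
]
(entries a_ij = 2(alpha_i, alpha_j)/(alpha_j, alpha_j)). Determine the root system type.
The matrix has rank 5 with 2's on the diagonal. Reading the off-diagonal entries as Dynkin edges (a single edge where a_ij = a_ji = -1; a double or triple edge where a_ij * a_ji = 2 or 3), the diagram is a chain of 5 nodes with a double edge at one end; the terminal node there is the unique short simple root (B_5). One simple-root ordering that puts it in standard form is (alpha_5, alpha_4, alpha_1, alpha_3, alpha_2). So the algebra is type B_5, i.e. so(11).

B5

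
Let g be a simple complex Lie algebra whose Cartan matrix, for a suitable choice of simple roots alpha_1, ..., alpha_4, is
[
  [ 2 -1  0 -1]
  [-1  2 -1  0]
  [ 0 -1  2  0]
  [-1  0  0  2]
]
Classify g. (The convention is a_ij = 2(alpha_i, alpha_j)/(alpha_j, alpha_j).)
type A_4

The matrix has rank 4 with 2's on the diagonal. Reading the off-diagonal entries as Dynkin edges (a single edge where a_ij = a_ji = -1; a double or triple edge where a_ij * a_ji = 2 or 3), the diagram is a chain of 4 nodes with single edges (A_4). One simple-root ordering that puts it in standard form is (alpha_4, alpha_1, alpha_2, alpha_3). So the algebra is type A_4, i.e. sl(5).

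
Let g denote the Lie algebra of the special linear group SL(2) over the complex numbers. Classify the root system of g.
A1

This is sl(2), which has dimension 2^2 - 1 = 3 and rank 2 - 1 = 1 (a Cartan subalgebra is the diagonal traceless matrices). In the classification of classical Lie algebras, the special linear algebra sl(n+1) has type A_n; here n = 1, so the Dynkin diagram is a chain of 1 nodes with single edges (A_1). Hence the type is A_1.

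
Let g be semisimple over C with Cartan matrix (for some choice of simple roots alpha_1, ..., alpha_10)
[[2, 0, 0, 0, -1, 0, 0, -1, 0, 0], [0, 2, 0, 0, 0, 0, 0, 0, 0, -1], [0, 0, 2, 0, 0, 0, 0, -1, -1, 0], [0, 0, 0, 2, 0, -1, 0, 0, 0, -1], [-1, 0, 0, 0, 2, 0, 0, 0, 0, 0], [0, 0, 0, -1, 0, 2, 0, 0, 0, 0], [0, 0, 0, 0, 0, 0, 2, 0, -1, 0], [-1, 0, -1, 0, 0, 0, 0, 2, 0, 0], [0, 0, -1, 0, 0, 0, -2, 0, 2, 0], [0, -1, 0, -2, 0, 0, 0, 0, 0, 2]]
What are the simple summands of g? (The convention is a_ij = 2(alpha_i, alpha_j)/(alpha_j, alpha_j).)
B_6 + F_4

The diagram associated to this matrix has two connected components: the simple roots {alpha_1, alpha_3, alpha_5, alpha_7, alpha_8, alpha_9} form a chain of 6 nodes with a double edge at one end; the terminal node there is the unique short simple root (B_6), and {alpha_2, alpha_4, alpha_6, alpha_10} form a chain of 4 nodes with a double edge between the middle two (F_4). A semisimple Lie algebra decomposes uniquely as the direct sum of simple ideals, one per connected component of its Dynkin diagram, so g ≅ B_6 ⊕ F_4 (dimension 78 + 52 = 130).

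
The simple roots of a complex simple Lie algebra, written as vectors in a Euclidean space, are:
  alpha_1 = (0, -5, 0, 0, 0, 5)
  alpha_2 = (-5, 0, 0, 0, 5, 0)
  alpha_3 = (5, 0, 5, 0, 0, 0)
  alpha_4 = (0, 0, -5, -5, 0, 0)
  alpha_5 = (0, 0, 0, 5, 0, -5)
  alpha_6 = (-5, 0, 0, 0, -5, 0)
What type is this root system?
Compute the Cartan integers a_ij = 2(alpha_i, alpha_j)/(alpha_j, alpha_j); the resulting 6x6 Cartan matrix is
[[2, 0, 0, 0, -1, 0], [0, 2, -1, 0, 0, 0], [0, -1, 2, -1, 0, -1], [0, 0, -1, 2, -1, 0], [-1, 0, 0, -1, 2, 0], [0, 0, -1, 0, 0, 2]].
All simple roots have the same length, so the diagram is simply laced. The associated Dynkin diagram is a chain of 4 nodes with a fork of two nodes at one end (D_6), so the type is D_6 (the algebra so(12)).

type D_6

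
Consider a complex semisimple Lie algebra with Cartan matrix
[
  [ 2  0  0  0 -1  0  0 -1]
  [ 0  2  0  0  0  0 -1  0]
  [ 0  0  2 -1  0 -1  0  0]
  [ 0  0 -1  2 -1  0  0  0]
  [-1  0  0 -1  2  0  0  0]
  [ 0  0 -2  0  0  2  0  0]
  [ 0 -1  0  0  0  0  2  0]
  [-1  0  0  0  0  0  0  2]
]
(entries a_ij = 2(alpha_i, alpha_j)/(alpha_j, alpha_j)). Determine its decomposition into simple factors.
type A_2 ⊕ type C_6

The diagram associated to this matrix has two connected components: the simple roots {alpha_2, alpha_7} form a chain of 2 nodes with single edges (A_2), and {alpha_1, alpha_3, alpha_4, alpha_5, alpha_6, alpha_8} form a chain of 6 nodes with a double edge at one end; the terminal node there is the unique long simple root (C_6). A semisimple Lie algebra decomposes uniquely as the direct sum of simple ideals, one per connected component of its Dynkin diagram, so g ≅ A_2 ⊕ C_6 (dimension 8 + 78 = 86).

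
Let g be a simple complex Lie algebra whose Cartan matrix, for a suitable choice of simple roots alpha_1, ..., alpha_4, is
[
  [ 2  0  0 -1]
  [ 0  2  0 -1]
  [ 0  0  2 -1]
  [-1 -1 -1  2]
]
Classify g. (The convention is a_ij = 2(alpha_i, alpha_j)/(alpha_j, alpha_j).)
D_4

The matrix has rank 4 with 2's on the diagonal. Reading the off-diagonal entries as Dynkin edges (a single edge where a_ij = a_ji = -1; a double or triple edge where a_ij * a_ji = 2 or 3), the diagram is a chain of 2 nodes with a fork of two nodes at one end (D_4). One simple-root ordering that puts it in standard form is (alpha_2, alpha_4, alpha_1, alpha_3). So the algebra is type D_4, i.e. so(8).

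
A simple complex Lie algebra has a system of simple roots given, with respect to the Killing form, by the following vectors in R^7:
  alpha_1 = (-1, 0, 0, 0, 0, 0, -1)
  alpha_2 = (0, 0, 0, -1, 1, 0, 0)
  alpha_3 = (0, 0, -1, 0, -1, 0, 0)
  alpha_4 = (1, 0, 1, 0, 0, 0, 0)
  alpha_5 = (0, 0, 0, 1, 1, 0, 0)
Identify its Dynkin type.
type D_5

Compute the Cartan integers a_ij = 2(alpha_i, alpha_j)/(alpha_j, alpha_j); the resulting 5x5 Cartan matrix is
[[2, 0, 0, -1, 0], [0, 2, -1, 0, 0], [0, -1, 2, -1, -1], [-1, 0, -1, 2, 0], [0, 0, -1, 0, 2]].
All simple roots have the same length, so the diagram is simply laced. The associated Dynkin diagram is a chain of 3 nodes with a fork of two nodes at one end (D_5), so the type is D_5 (the algebra so(10)).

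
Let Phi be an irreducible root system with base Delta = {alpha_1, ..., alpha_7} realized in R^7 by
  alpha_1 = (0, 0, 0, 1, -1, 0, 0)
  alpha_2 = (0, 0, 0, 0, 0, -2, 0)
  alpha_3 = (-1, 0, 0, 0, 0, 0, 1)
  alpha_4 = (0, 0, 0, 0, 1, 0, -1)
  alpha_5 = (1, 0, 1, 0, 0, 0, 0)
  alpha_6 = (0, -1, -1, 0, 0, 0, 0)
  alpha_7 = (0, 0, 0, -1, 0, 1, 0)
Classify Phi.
type C_7

Compute the Cartan integers a_ij = 2(alpha_i, alpha_j)/(alpha_j, alpha_j); the resulting 7x7 Cartan matrix is
[[2, 0, 0, -1, 0, 0, -1], [0, 2, 0, 0, 0, 0, -2], [0, 0, 2, -1, -1, 0, 0], [-1, 0, -1, 2, 0, 0, 0], [0, 0, -1, 0, 2, -1, 0], [0, 0, 0, 0, -1, 2, 0], [-1, -1, 0, 0, 0, 0, 2]].
The roots have two lengths (squared-length ratio 2:1); the short ones are alpha_{1,3,4,5,6,7}. The associated Dynkin diagram is a chain of 7 nodes with a double edge at one end; the terminal node there is the unique long simple root (C_7), so the type is C_7 (the algebra sp(14)).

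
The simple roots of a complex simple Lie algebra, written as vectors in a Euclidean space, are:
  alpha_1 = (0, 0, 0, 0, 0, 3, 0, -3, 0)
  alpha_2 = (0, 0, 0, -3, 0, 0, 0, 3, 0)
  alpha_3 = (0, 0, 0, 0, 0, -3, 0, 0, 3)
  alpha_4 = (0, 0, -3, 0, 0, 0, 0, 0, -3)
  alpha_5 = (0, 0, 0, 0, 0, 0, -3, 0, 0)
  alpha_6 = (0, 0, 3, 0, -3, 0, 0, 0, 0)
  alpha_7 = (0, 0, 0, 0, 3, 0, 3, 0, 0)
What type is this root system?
Compute the Cartan integers a_ij = 2(alpha_i, alpha_j)/(alpha_j, alpha_j); the resulting 7x7 Cartan matrix is
[[2, -1, -1, 0, 0, 0, 0], [-1, 2, 0, 0, 0, 0, 0], [-1, 0, 2, -1, 0, 0, 0], [0, 0, -1, 2, 0, -1, 0], [0, 0, 0, 0, 2, 0, -1], [0, 0, 0, -1, 0, 2, -1], [0, 0, 0, 0, -2, -1, 2]].
The roots have two lengths (squared-length ratio 2:1); the short ones are alpha_{5}. The associated Dynkin diagram is a chain of 7 nodes with a double edge at one end; the terminal node there is the unique short simple root (B_7), so the type is B_7 (the algebra so(15)).

type B_7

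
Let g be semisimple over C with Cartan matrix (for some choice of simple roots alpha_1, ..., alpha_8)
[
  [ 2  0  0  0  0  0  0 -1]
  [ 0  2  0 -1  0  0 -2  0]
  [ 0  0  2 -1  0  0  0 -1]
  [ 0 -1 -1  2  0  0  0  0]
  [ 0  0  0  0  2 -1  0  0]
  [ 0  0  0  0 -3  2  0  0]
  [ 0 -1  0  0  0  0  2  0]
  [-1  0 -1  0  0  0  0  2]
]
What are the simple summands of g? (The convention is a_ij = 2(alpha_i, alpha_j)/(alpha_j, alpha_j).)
B_6 (so(13)) ⊕ G_2

The diagram associated to this matrix has two connected components: the simple roots {alpha_1, alpha_2, alpha_3, alpha_4, alpha_7, alpha_8} form a chain of 6 nodes with a double edge at one end; the terminal node there is the unique short simple root (B_6), and {alpha_5, alpha_6} form two nodes joined by a triple edge (G_2). A semisimple Lie algebra decomposes uniquely as the direct sum of simple ideals, one per connected component of its Dynkin diagram, so g ≅ B_6 ⊕ G_2 (dimension 78 + 14 = 92).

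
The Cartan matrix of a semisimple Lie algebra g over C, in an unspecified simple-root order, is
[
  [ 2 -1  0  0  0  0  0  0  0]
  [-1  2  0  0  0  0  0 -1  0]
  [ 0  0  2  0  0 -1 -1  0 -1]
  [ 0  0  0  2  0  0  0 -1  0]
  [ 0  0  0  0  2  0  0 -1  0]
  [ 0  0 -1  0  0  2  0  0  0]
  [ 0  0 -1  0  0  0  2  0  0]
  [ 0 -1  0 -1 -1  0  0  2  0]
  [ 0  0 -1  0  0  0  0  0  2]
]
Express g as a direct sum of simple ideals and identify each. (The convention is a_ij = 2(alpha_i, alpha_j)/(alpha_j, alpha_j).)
D_4 + D_5

The diagram associated to this matrix has two connected components: the simple roots {alpha_3, alpha_6, alpha_7, alpha_9} form a chain of 2 nodes with a fork of two nodes at one end (D_4), and {alpha_1, alpha_2, alpha_4, alpha_5, alpha_8} form a chain of 3 nodes with a fork of two nodes at one end (D_5). A semisimple Lie algebra decomposes uniquely as the direct sum of simple ideals, one per connected component of its Dynkin diagram, so g ≅ D_4 ⊕ D_5 (dimension 28 + 45 = 73).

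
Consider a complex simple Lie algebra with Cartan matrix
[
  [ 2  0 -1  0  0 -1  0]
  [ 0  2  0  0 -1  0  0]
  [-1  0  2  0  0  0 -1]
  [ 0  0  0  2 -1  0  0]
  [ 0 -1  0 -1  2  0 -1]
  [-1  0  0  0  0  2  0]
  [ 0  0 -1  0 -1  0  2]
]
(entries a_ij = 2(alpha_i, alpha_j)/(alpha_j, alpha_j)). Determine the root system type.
The matrix has rank 7 with 2's on the diagonal. Reading the off-diagonal entries as Dynkin edges (a single edge where a_ij = a_ji = -1; a double or triple edge where a_ij * a_ji = 2 or 3), the diagram is a chain of 5 nodes with a fork of two nodes at one end (D_7). One simple-root ordering that puts it in standard form is (alpha_6, alpha_1, alpha_3, alpha_7, alpha_5, alpha_2, alpha_4). So the algebra is type D_7, i.e. so(14).

D_7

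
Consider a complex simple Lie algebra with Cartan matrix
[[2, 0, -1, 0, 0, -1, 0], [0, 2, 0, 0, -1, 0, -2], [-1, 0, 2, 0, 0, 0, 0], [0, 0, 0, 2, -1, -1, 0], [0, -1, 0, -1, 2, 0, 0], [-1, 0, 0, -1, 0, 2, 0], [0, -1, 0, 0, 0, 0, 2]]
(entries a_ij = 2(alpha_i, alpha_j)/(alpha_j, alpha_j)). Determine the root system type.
The matrix has rank 7 with 2's on the diagonal. Reading the off-diagonal entries as Dynkin edges (a single edge where a_ij = a_ji = -1; a double or triple edge where a_ij * a_ji = 2 or 3), the diagram is a chain of 7 nodes with a double edge at one end; the terminal node there is the unique short simple root (B_7). One simple-root ordering that puts it in standard form is (alpha_3, alpha_1, alpha_6, alpha_4, alpha_5, alpha_2, alpha_7). So the algebra is type B_7, i.e. so(15).

type B_7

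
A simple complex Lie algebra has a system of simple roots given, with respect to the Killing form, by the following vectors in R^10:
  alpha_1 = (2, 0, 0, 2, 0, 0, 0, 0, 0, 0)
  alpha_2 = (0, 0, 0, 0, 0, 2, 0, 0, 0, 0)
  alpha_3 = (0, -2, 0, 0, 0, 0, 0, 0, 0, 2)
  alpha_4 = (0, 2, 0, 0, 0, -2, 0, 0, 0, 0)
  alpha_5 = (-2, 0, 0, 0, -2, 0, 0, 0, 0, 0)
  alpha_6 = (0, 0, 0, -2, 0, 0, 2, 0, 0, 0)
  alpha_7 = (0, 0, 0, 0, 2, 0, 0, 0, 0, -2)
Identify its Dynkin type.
type B_7

Compute the Cartan integers a_ij = 2(alpha_i, alpha_j)/(alpha_j, alpha_j); the resulting 7x7 Cartan matrix is
[[2, 0, 0, 0, -1, -1, 0], [0, 2, 0, -1, 0, 0, 0], [0, 0, 2, -1, 0, 0, -1], [0, -2, -1, 2, 0, 0, 0], [-1, 0, 0, 0, 2, 0, -1], [-1, 0, 0, 0, 0, 2, 0], [0, 0, -1, 0, -1, 0, 2]].
The roots have two lengths (squared-length ratio 2:1); the short ones are alpha_{2}. The associated Dynkin diagram is a chain of 7 nodes with a double edge at one end; the terminal node there is the unique short simple root (B_7), so the type is B_7 (the algebra so(15)).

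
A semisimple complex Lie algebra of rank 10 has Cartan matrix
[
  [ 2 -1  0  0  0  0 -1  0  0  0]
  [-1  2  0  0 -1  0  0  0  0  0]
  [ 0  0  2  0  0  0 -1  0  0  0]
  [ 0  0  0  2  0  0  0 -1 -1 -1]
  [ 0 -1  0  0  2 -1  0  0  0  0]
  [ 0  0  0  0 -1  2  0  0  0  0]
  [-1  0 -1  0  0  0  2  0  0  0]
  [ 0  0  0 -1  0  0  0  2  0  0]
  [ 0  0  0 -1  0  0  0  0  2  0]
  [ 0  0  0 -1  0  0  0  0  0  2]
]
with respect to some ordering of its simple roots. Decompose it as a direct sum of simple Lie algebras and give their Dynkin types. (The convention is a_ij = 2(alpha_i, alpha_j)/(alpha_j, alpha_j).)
A6 ⊕ D4

The diagram associated to this matrix has two connected components: the simple roots {alpha_1, alpha_2, alpha_3, alpha_5, alpha_6, alpha_7} form a chain of 6 nodes with single edges (A_6), and {alpha_4, alpha_8, alpha_9, alpha_10} form a chain of 2 nodes with a fork of two nodes at one end (D_4). A semisimple Lie algebra decomposes uniquely as the direct sum of simple ideals, one per connected component of its Dynkin diagram, so g ≅ A_6 ⊕ D_4 (dimension 48 + 28 = 76).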